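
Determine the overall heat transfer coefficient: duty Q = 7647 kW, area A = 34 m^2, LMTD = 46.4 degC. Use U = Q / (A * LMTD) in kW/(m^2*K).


From Q = U*A*LMTD, U = Q / (A * LMTD)
U = 7647 / (34 * 46.4) = 7647 / 1577.6 = 4.847

4.847 kW/(m^2*K)


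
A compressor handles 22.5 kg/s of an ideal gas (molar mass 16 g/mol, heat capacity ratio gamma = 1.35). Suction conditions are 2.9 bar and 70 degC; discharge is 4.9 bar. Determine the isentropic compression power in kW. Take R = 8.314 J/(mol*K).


Isentropic work: W = m*(gamma/(gamma-1))*(R*T1/MW)*((P2/P1)^((gamma-1)/gamma) - 1)
T1 = 70 + 273.15 = 343.15 K
Pressure ratio = 4.9 / 2.9 = 1.68966
Exponent = (1.35 - 1)/1.35 = 0.259259
(P2/P1)^exp - 1 = 1.68966^0.259259 - 1 = 0.145669
W = 22.5 * 1.35 / 0.35 * 8.314 * 343.15 / 16 * 0.145669 = 2254

2254 kW


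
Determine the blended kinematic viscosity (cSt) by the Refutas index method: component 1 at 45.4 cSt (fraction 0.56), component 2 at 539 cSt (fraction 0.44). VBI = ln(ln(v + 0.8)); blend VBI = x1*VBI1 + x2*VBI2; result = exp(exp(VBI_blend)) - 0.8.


Refutas method: VBN_i = 14.534*ln(ln(visc_i + 0.8)) + 10.975, blended linearly by mass fraction; since VBN is linear in VBI_i = ln(ln(visc_i + 0.8)) and the fractions sum to 1, blend VBI directly: visc = exp(exp(VBI_blend)) - 0.8
VBI_1 = ln(ln(45.4 + 0.8)) = 1.34364
VBI_2 = ln(ln(539 + 0.8)) = 1.83915
VBI_blend = 0.56 * 1.34364 + 0.44 * 1.83915 = 1.56166
visc_blend = exp(exp(1.56166)) - 0.8 = 116.7

116.7 cSt


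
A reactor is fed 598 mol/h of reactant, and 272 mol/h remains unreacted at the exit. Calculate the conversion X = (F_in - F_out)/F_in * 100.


X = (F_in - F_out) / F_in * 100
Moles reacted = 598 - 272 = 326
X = 326 / 598 * 100
= 0.5452 * 100
= 54.52 %

54.52 %


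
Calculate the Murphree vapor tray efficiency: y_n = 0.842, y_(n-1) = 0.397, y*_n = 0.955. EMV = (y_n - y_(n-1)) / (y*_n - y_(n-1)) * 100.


Murphree vapor efficiency: EMV = (y_n - y_(n-1)) / (y*_n - y_(n-1)) * 100
EMV = (0.842 - 0.397) / (0.955 - 0.397) * 100 = 0.445 / 0.558 * 100 = 79.75

79.75 %


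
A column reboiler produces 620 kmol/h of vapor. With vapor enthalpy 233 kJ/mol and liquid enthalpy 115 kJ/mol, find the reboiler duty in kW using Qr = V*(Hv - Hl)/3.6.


Qr = 620 * (233 - 115) / 3.6 = 620 * 118 / 3.6 = 20320

20320 kW


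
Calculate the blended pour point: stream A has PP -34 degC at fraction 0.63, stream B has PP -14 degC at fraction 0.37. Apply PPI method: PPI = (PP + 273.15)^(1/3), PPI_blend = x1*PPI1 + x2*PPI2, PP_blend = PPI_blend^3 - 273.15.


PPI_1 = (-34 + 273.15)^(1/3) = 6.20712
PPI_2 = (-14 + 273.15)^(1/3) = 6.375541
PPI_blend = 0.63 * 6.20712 + 0.37 * 6.375541 = 6.269436
PP_blend = 6.269436^3 - 273.15 = 246.4254 - 273.15 = -26.72

-26.72 degC


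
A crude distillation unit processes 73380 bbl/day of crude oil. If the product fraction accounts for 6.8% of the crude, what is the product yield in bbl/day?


Crude throughput = 73380 bbl/day
Fraction yield = 6.8%
yield = throughput * fraction / 100
yield = 73380 * 6.8 / 100 = 4989.84

4989.84 bbl/day


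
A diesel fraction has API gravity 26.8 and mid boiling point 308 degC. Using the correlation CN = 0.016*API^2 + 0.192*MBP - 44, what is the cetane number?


CN = 0.016 * 26.8^2 + 0.192 * 308 - 44
CN = 11.49184 + 59.136 - 44 = 26.62784

26.62784


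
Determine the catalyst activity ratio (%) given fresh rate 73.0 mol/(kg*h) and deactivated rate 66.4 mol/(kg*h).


Activity (%) = (rate_used / rate_fresh) * 100
rate_used = 66.4, rate_fresh = 73.0
= (66.4 / 73.0) * 100
= 0.9096 * 100 = 90.96

90.96 %


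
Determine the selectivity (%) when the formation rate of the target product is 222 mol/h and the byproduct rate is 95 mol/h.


Selectivity = desired / (desired + undesired) * 100
Total products = 222 + 95 = 317 mol/h
S = 222 / 317 * 100
= 0.7003 * 100
= 70.03 %

70.03 %


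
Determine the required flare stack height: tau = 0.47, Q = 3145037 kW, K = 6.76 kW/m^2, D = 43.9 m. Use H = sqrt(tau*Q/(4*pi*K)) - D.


tau*Q/(4*pi*K) = 0.47 * 3145037 / (4 * pi * 6.76) = 17400.7
sqrt(17400.7) = 131.912
H = 131.912 - 43.9 = 88.01

88.01 m


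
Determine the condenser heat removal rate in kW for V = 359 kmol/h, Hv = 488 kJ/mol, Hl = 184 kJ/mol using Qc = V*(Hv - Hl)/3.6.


Qc = 359 * (488 - 184) / 3.6 = 359 * 304 / 3.6 = 30320

30320 kW


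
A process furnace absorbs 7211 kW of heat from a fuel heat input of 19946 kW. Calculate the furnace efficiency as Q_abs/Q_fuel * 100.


Furnace efficiency = Q_absorbed / Q_fuel * 100
= 7211 / 19946 * 100 = 36.15

36.15 %


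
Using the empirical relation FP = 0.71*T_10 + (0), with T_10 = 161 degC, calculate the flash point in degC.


FP = 0.71 * 161 + (0) = 114.31

114.31 degC


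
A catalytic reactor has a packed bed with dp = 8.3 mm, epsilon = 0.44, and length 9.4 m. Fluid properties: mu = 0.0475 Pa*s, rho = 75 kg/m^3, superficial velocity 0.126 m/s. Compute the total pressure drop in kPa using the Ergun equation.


dp = 8.3 mm = 0.0083 m
Viscous term = 150*0.0475*0.126*(1-0.44)^2 / (0.0083^2*0.44^3) = 47975.3
Inertial term = 1.75*75*0.126^2*(1-0.44) / (0.0083*0.44^3) = 1650.41
dP/L = 47975.3 + 1650.41 = 49625.7 Pa/m
dP = 49625.7 * 9.4 / 1000 = 466.5 kPa

466.5 kPa


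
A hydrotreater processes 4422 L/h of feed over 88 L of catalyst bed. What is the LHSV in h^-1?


LHSV = volumetric feed rate / catalyst volume
= 4422 L/h / 88 L
= 50.25 h^-1

50.25 h^-1


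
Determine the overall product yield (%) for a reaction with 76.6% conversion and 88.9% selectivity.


Overall yield = conversion (%) * selectivity (%) / 100
Conversion = 76.6%, Selectivity = 88.9%
Y = 76.6 * 88.9 / 100
= 68.0974 %

68.0974 %


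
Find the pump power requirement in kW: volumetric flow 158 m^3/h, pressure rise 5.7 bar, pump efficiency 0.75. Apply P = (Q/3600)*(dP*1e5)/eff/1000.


Q = 158 / 3600 = 0.0438889 m^3/s
P = 0.0438889 * (5.7 * 1e5) / 0.75 / 1000 = 33.36

33.36 kW


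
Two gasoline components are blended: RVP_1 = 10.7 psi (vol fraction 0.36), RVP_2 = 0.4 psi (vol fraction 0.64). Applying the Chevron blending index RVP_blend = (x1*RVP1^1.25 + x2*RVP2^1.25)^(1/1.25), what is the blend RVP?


Chevron index: RVP_blend = (sum xi*RVPi^1.25)^(1/1.25)
RVP^1.25 terms: 0.36 * 10.7^1.25 + 0.64 * 0.4^1.25 = 7.17037
RVP_blend = 7.17037^(1/1.25) = 4.835

4.835 psi


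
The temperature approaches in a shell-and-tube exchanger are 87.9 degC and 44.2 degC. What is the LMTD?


LMTD = (dT1 - dT2) / ln(dT1/dT2)
= (87.9 - 44.2) / ln(87.9 / 44.2) = 43.7 / 0.687475 = 63.57

63.57 degC


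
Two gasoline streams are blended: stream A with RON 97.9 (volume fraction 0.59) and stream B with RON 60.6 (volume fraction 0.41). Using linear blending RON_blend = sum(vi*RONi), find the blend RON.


Linear blending: RON_blend = sum(vi * RONi)
Contribution 1: 0.59 * 97.9 = 57.761
Contribution 2: 0.41 * 60.6 = 24.846
RON_blend = 57.761 + 24.846 = 82.607

82.607


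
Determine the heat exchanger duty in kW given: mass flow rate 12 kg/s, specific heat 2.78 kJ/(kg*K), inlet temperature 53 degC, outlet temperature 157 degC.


Q = m_dot * cp * delta_T
delta_T = 157 - 53 = 104 K
Q = 12 * 2.78 * 104
= 33.36 * 104
= 3469.44 kW

3469.44 kW


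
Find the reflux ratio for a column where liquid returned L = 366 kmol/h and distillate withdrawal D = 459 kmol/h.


Reflux ratio definition: R = L / D (liquid returned / distillate withdrawn)
L = 366 kmol/h, D = 459 kmol/h
R = 366 / 459 = 0.7974

0.7974


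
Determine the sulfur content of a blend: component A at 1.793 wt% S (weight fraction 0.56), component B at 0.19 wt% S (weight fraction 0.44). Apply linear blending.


Linear sulfur blending: S_blend = x1*S1 + x2*S2
Contribution 1: 0.56 * 1.793 = 1.00408 wt%
Contribution 2: 0.44 * 0.19 = 0.0836 wt%
S_blend = 1.00408 + 0.0836 = 1.08768

1.08768 wt%


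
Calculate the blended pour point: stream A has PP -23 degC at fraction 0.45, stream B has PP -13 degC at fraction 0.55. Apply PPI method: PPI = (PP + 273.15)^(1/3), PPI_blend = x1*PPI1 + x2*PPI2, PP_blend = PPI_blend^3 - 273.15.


PPI_1 = (-23 + 273.15)^(1/3) = 6.300865
PPI_2 = (-13 + 273.15)^(1/3) = 6.383731
PPI_blend = 0.45 * 6.300865 + 0.55 * 6.383731 = 6.346441
PP_blend = 6.346441^3 - 273.15 = 255.6176 - 273.15 = -17.53

-17.53 degC


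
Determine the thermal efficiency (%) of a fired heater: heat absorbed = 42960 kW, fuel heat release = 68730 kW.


Furnace efficiency = Q_absorbed / Q_fuel * 100
= 42960 / 68730 * 100 = 62.51

62.51 %


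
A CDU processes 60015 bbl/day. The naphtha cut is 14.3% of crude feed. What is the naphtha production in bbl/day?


Crude throughput = 60015 bbl/day
Fraction yield = 14.3%
yield = throughput * fraction / 100
yield = 60015 * 14.3 / 100 = 8582.145

8582.145 bbl/day


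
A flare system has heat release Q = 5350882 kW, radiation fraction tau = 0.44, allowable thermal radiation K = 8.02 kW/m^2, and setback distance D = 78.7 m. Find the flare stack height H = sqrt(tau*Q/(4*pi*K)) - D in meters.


tau*Q/(4*pi*K) = 0.44 * 5350882 / (4 * pi * 8.02) = 23361.1
sqrt(23361.1) = 152.843
H = 152.843 - 78.7 = 74.14

74.14 m


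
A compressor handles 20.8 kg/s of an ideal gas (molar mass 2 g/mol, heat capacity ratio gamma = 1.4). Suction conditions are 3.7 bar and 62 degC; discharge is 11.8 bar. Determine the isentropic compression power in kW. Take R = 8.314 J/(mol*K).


Isentropic work: W = m*(gamma/(gamma-1))*(R*T1/MW)*((P2/P1)^((gamma-1)/gamma) - 1)
T1 = 62 + 273.15 = 335.15 K
Pressure ratio = 11.8 / 3.7 = 3.18919
Exponent = (1.4 - 1)/1.4 = 0.285714
(P2/P1)^exp - 1 = 3.18919^0.285714 - 1 = 0.392863
W = 20.8 * 1.4 / 0.4 * 8.314 * 335.15 / 2 * 0.392863 = 39850

39850 kW


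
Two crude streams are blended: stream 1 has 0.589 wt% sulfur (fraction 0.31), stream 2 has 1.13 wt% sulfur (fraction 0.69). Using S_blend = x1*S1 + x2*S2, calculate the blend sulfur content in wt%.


Linear sulfur blending: S_blend = x1*S1 + x2*S2
Contribution 1: 0.31 * 0.589 = 0.18259 wt%
Contribution 2: 0.69 * 1.13 = 0.7797 wt%
S_blend = 0.18259 + 0.7797 = 0.96229

0.96229 wt%


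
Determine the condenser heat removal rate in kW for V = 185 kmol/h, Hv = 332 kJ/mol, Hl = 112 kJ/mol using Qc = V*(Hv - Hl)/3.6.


Qc = 185 * (332 - 112) / 3.6 = 185 * 220 / 3.6 = 11310

11310 kW


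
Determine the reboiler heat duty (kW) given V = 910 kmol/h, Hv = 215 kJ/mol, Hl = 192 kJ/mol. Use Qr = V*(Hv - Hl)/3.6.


Qr = 910 * (215 - 192) / 3.6 = 910 * 23 / 3.6 = 5814

5814 kW


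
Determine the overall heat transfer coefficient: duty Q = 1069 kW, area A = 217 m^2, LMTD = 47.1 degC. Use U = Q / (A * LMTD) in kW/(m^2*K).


From Q = U*A*LMTD, U = Q / (A * LMTD)
U = 1069 / (217 * 47.1) = 1069 / 10220.7 = 0.1046

0.1046 kW/(m^2*K)


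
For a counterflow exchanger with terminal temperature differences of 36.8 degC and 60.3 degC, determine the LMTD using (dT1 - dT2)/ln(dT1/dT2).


LMTD = (dT1 - dT2) / ln(dT1/dT2)
= (36.8 - 60.3) / ln(36.8 / 60.3) = -23.5 / -0.493834 = 47.59

47.59 degC


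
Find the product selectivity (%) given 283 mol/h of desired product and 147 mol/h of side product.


Selectivity = desired / (desired + undesired) * 100
Total products = 283 + 147 = 430 mol/h
S = 283 / 430 * 100
= 0.6581 * 100
= 65.81 %

65.81 %


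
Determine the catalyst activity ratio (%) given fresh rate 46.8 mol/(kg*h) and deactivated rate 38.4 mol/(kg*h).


Activity (%) = (rate_used / rate_fresh) * 100
rate_used = 38.4, rate_fresh = 46.8
= (38.4 / 46.8) * 100
= 0.8205 * 100 = 82.05

82.05 %


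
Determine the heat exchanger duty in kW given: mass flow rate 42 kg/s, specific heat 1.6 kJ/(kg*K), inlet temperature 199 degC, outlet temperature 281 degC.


Q = m_dot * cp * delta_T
delta_T = 281 - 199 = 82 K
Q = 42 * 1.6 * 82
= 67.2 * 82
= 5510.4 kW

5510.4 kW


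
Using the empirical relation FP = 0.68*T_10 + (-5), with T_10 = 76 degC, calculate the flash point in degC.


FP = 0.68 * 76 + (-5) = 46.68

46.68 degC


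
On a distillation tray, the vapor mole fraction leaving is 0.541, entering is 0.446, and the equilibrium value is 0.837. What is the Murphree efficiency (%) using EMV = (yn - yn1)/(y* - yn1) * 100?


Murphree vapor efficiency: EMV = (y_n - y_(n-1)) / (y*_n - y_(n-1)) * 100
EMV = (0.541 - 0.446) / (0.837 - 0.446) * 100 = 0.095 / 0.391 * 100 = 24.30

24.30 %


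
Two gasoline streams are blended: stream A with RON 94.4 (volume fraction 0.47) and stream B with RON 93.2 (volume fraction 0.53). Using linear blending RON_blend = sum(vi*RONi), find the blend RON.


Linear blending: RON_blend = sum(vi * RONi)
Contribution 1: 0.47 * 94.4 = 44.368
Contribution 2: 0.53 * 93.2 = 49.396
RON_blend = 44.368 + 49.396 = 93.764

93.764


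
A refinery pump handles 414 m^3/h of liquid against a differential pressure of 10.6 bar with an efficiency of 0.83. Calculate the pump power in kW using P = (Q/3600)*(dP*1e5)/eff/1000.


Q = 414 / 3600 = 0.115 m^3/s
P = 0.115 * (10.6 * 1e5) / 0.83 / 1000 = 146.9

146.9 kW


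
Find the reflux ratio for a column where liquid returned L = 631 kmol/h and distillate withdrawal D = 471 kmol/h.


Reflux ratio definition: R = L / D (liquid returned / distillate withdrawn)
L = 631 kmol/h, D = 471 kmol/h
R = 631 / 471 = 1.340

1.340


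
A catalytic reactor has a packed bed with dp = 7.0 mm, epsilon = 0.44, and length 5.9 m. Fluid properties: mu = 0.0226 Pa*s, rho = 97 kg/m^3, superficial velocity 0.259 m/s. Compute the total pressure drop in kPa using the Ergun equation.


dp = 7.0 mm = 0.007 m
Viscous term = 150*0.0226*0.259*(1-0.44)^2 / (0.007^2*0.44^3) = 65966.2
Inertial term = 1.75*97*0.259^2*(1-0.44) / (0.007*0.44^3) = 10694
dP/L = 65966.2 + 10694 = 76660.2 Pa/m
dP = 76660.2 * 5.9 / 1000 = 452.3 kPa

452.3 kPa


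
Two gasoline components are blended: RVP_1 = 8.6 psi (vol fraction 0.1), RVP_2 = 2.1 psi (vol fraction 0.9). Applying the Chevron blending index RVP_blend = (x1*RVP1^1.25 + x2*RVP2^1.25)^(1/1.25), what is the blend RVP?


Chevron index: RVP_blend = (sum xi*RVPi^1.25)^(1/1.25)
RVP^1.25 terms: 0.1 * 8.6^1.25 + 0.9 * 2.1^1.25 = 3.74791
RVP_blend = 3.74791^(1/1.25) = 2.878

2.878 psi


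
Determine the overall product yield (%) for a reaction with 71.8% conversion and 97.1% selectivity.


Overall yield = conversion (%) * selectivity (%) / 100
Conversion = 71.8%, Selectivity = 97.1%
Y = 71.8 * 97.1 / 100
= 69.7178 %

69.7178 %


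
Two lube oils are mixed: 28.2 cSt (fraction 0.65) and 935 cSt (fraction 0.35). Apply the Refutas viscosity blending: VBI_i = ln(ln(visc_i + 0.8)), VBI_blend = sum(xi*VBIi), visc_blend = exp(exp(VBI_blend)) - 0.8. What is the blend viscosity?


Refutas method: VBN_i = 14.534*ln(ln(visc_i + 0.8)) + 10.975, blended linearly by mass fraction; since VBN is linear in VBI_i = ln(ln(visc_i + 0.8)) and the fractions sum to 1, blend VBI directly: visc = exp(exp(VBI_blend)) - 0.8
VBI_1 = ln(ln(28.2 + 0.8)) = 1.21411
VBI_2 = ln(ln(935 + 0.8)) = 1.92299
VBI_blend = 0.65 * 1.21411 + 0.35 * 1.92299 = 1.46222
visc_blend = exp(exp(1.46222)) - 0.8 = 74.05

74.05 cSt


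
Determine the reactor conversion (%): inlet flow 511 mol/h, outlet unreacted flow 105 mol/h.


X = (F_in - F_out) / F_in * 100
Moles reacted = 511 - 105 = 406
X = 406 / 511 * 100
= 0.7945 * 100
= 79.45 %

79.45 %


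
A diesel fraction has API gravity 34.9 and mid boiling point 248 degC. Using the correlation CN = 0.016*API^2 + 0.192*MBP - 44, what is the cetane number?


CN = 0.016 * 34.9^2 + 0.192 * 248 - 44
CN = 19.48816 + 47.616 - 44 = 23.10416

23.10416


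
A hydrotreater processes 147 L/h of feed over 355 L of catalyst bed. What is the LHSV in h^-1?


LHSV = volumetric feed rate / catalyst volume
= 147 L/h / 355 L
= 0.4141 h^-1

0.4141 h^-1


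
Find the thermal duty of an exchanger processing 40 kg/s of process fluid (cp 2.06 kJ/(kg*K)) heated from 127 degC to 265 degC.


Q = m_dot * cp * delta_T
delta_T = 265 - 127 = 138 K
Q = 40 * 2.06 * 138
= 82.4 * 138
= 11371.2 kW

11371.2 kW


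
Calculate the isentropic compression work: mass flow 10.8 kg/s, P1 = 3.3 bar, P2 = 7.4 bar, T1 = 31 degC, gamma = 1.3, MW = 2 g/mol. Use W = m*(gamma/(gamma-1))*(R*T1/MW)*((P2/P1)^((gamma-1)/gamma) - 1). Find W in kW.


Isentropic work: W = m*(gamma/(gamma-1))*(R*T1/MW)*((P2/P1)^((gamma-1)/gamma) - 1)
T1 = 31 + 273.15 = 304.15 K
Pressure ratio = 7.4 / 3.3 = 2.24242
Exponent = (1.3 - 1)/1.3 = 0.230769
(P2/P1)^exp - 1 = 2.24242^0.230769 - 1 = 0.204854
W = 10.8 * 1.3 / 0.3 * 8.314 * 304.15 / 2 * 0.204854 = 12120

12120 kW


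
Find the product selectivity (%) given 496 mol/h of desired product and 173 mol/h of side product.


Selectivity = desired / (desired + undesired) * 100
Total products = 496 + 173 = 669 mol/h
S = 496 / 669 * 100
= 0.7414 * 100
= 74.14 %

74.14 %


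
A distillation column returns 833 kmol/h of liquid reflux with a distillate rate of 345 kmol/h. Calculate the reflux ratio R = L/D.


Reflux ratio definition: R = L / D (liquid returned / distillate withdrawn)
L = 833 kmol/h, D = 345 kmol/h
R = 833 / 345 = 2.414

2.414


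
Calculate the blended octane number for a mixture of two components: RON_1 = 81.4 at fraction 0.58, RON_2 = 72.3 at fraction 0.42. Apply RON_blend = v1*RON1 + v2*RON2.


Linear blending: RON_blend = sum(vi * RONi)
Contribution 1: 0.58 * 81.4 = 47.212
Contribution 2: 0.42 * 72.3 = 30.366
RON_blend = 47.212 + 30.366 = 77.578

77.578


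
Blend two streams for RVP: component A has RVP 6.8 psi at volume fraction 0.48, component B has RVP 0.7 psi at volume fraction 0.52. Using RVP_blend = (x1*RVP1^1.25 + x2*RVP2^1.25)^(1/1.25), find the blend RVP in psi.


Chevron index: RVP_blend = (sum xi*RVPi^1.25)^(1/1.25)
RVP^1.25 terms: 0.48 * 6.8^1.25 + 0.52 * 0.7^1.25 = 5.60376
RVP_blend = 5.60376^(1/1.25) = 3.970

3.970 psi


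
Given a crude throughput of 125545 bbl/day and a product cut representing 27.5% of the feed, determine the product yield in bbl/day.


Crude throughput = 125545 bbl/day
Fraction yield = 27.5%
yield = throughput * fraction / 100
yield = 125545 * 27.5 / 100 = 34524.875

34524.875 bbl/day


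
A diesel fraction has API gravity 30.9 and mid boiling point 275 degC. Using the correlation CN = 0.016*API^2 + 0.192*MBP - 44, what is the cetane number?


CN = 0.016 * 30.9^2 + 0.192 * 275 - 44
CN = 15.27696 + 52.8 - 44 = 24.07696

24.07696


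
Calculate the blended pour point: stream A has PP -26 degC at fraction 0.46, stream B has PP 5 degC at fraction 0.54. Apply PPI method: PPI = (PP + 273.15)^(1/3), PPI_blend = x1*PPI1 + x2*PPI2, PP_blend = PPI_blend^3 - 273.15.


PPI_1 = (-26 + 273.15)^(1/3) = 6.275575
PPI_2 = (5 + 273.15)^(1/3) = 6.527693
PPI_blend = 0.46 * 6.275575 + 0.54 * 6.527693 = 6.411719
PP_blend = 6.411719^3 - 273.15 = 263.5867 - 273.15 = -9.56

-9.56 degC


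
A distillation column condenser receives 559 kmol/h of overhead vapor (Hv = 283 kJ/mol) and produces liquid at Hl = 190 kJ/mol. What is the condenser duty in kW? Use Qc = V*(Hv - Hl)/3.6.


Qc = 559 * (283 - 190) / 3.6 = 559 * 93 / 3.6 = 14440

14440 kW


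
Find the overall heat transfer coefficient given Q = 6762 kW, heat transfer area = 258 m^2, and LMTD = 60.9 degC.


From Q = U*A*LMTD, U = Q / (A * LMTD)
U = 6762 / (258 * 60.9) = 6762 / 15712.2 = 0.4304

0.4304 kW/(m^2*K)


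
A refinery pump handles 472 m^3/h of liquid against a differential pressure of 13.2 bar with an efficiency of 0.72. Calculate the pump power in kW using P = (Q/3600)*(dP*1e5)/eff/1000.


Q = 472 / 3600 = 0.131111 m^3/s
P = 0.131111 * (13.2 * 1e5) / 0.72 / 1000 = 240.4

240.4 kW


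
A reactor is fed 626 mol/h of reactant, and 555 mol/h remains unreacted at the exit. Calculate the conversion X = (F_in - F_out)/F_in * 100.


X = (F_in - F_out) / F_in * 100
Moles reacted = 626 - 555 = 71
X = 71 / 626 * 100
= 0.1134 * 100
= 11.34 %

11.34 %


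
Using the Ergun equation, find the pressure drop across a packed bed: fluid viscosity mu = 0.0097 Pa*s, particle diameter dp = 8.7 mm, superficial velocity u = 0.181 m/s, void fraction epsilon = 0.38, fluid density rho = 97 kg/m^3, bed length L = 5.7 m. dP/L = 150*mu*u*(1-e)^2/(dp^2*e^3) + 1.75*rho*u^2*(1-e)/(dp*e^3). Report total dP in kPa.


dp = 8.7 mm = 0.0087 m
Viscous term = 150*0.0097*0.181*(1-0.38)^2 / (0.0087^2*0.38^3) = 24374.5
Inertial term = 1.75*97*0.181^2*(1-0.38) / (0.0087*0.38^3) = 7222.52
dP/L = 24374.5 + 7222.52 = 31597 Pa/m
dP = 31597 * 5.7 / 1000 = 180.1 kPa

180.1 kPa


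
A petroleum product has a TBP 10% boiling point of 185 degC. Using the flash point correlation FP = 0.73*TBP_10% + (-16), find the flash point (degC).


FP = 0.73 * 185 + (-16) = 119.05

119.05 degC


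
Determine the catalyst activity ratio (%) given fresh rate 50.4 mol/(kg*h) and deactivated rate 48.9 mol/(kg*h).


Activity (%) = (rate_used / rate_fresh) * 100
rate_used = 48.9, rate_fresh = 50.4
= (48.9 / 50.4) * 100
= 0.9702 * 100 = 97.02

97.02 %


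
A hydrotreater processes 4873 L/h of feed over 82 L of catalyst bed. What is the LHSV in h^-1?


LHSV = volumetric feed rate / catalyst volume
= 4873 L/h / 82 L
= 59.43 h^-1

59.43 h^-1


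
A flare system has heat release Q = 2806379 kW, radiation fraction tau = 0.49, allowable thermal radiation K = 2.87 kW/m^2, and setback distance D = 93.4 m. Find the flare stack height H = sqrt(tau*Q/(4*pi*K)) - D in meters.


tau*Q/(4*pi*K) = 0.49 * 2806379 / (4 * pi * 2.87) = 38128.6
sqrt(38128.6) = 195.265
H = 195.265 - 93.4 = 101.9

101.9 m


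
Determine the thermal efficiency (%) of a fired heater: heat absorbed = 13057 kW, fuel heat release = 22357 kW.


Furnace efficiency = Q_absorbed / Q_fuel * 100
= 13057 / 22357 * 100 = 58.40

58.40 %


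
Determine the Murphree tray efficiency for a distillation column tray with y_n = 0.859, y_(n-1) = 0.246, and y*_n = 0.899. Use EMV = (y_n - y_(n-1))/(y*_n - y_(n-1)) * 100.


Murphree vapor efficiency: EMV = (y_n - y_(n-1)) / (y*_n - y_(n-1)) * 100
EMV = (0.859 - 0.246) / (0.899 - 0.246) * 100 = 0.613 / 0.653 * 100 = 93.87

93.87 %


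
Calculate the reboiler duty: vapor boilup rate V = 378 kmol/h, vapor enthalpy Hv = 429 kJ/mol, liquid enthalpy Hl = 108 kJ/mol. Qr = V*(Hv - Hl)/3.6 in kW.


Qr = 378 * (429 - 108) / 3.6 = 378 * 321 / 3.6 = 33700

33700 kW


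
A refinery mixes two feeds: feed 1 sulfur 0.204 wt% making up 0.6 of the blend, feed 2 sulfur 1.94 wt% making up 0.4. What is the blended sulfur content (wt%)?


Linear sulfur blending: S_blend = x1*S1 + x2*S2
Contribution 1: 0.6 * 0.204 = 0.1224 wt%
Contribution 2: 0.4 * 1.94 = 0.776 wt%
S_blend = 0.1224 + 0.776 = 0.8984

0.8984 wt%


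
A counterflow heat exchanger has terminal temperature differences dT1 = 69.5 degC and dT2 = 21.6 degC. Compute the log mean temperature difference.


LMTD = (dT1 - dT2) / ln(dT1/dT2)
= (69.5 - 21.6) / ln(69.5 / 21.6) = 47.9 / 1.16863 = 40.99

40.99 degC


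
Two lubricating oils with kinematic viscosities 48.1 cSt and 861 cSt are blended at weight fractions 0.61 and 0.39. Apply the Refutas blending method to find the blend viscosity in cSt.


Refutas method: VBN_i = 14.534*ln(ln(visc_i + 0.8)) + 10.975, blended linearly by mass fraction; since VBN is linear in VBI_i = ln(ln(visc_i + 0.8)) and the fractions sum to 1, blend VBI directly: visc = exp(exp(VBI_blend)) - 0.8
VBI_1 = ln(ln(48.1 + 0.8)) = 1.35835
VBI_2 = ln(ln(861 + 0.8)) = 1.91088
VBI_blend = 0.61 * 1.35835 + 0.39 * 1.91088 = 1.57384
visc_blend = exp(exp(1.57384)) - 0.8 = 123.8

123.8 cSt


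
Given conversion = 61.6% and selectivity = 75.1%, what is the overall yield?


Overall yield = conversion (%) * selectivity (%) / 100
Conversion = 61.6%, Selectivity = 75.1%
Y = 61.6 * 75.1 / 100
= 46.2616 %

46.2616 %


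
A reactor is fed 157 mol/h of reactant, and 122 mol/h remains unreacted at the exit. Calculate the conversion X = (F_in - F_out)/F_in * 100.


X = (F_in - F_out) / F_in * 100
Moles reacted = 157 - 122 = 35
X = 35 / 157 * 100
= 0.2229 * 100
= 22.29 %

22.29 %


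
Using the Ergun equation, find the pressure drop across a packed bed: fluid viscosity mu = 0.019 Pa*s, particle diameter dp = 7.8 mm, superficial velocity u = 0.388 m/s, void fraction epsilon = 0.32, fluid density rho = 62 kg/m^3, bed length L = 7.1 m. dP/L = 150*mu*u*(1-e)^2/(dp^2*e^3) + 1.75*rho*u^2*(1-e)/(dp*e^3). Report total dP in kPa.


dp = 7.8 mm = 0.0078 m
Viscous term = 150*0.019*0.388*(1-0.32)^2 / (0.0078^2*0.32^3) = 256481
Inertial term = 1.75*62*0.388^2*(1-0.32) / (0.0078*0.32^3) = 43456.8
dP/L = 256481 + 43456.8 = 299938 Pa/m
dP = 299938 * 7.1 / 1000 = 2130 kPa

2130 kPa


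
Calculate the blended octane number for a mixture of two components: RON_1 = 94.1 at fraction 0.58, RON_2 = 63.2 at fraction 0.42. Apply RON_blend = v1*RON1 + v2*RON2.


Linear blending: RON_blend = sum(vi * RONi)
Contribution 1: 0.58 * 94.1 = 54.578
Contribution 2: 0.42 * 63.2 = 26.544
RON_blend = 54.578 + 26.544 = 81.122

81.122


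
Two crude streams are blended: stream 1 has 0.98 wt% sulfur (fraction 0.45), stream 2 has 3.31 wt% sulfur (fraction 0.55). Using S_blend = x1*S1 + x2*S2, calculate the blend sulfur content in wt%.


Linear sulfur blending: S_blend = x1*S1 + x2*S2
Contribution 1: 0.45 * 0.98 = 0.441 wt%
Contribution 2: 0.55 * 3.31 = 1.8205 wt%
S_blend = 0.441 + 1.8205 = 2.2615

2.2615 wt%


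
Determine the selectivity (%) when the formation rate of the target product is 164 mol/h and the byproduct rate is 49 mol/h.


Selectivity = desired / (desired + undesired) * 100
Total products = 164 + 49 = 213 mol/h
S = 164 / 213 * 100
= 0.7700 * 100
= 77.00 %

77.00 %


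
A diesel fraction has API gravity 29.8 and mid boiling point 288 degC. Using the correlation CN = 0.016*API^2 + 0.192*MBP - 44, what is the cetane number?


CN = 0.016 * 29.8^2 + 0.192 * 288 - 44
CN = 14.20864 + 55.296 - 44 = 25.50464

25.50464


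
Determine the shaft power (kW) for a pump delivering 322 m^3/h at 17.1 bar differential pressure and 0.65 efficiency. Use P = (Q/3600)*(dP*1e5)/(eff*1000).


Q = 322 / 3600 = 0.0894444 m^3/s
P = 0.0894444 * (17.1 * 1e5) / 0.65 / 1000 = 235.3

235.3 kW


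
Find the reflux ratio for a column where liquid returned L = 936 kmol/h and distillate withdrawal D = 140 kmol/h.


Reflux ratio definition: R = L / D (liquid returned / distillate withdrawn)
L = 936 kmol/h, D = 140 kmol/h
R = 936 / 140 = 6.686

6.686


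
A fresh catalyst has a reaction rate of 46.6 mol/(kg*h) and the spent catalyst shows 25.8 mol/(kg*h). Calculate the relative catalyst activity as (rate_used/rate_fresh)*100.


Activity (%) = (rate_used / rate_fresh) * 100
rate_used = 25.8, rate_fresh = 46.6
= (25.8 / 46.6) * 100
= 0.5536 * 100 = 55.36

55.36 %


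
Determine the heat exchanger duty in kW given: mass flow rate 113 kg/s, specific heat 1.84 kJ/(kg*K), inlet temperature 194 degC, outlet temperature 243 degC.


Q = m_dot * cp * delta_T
delta_T = 243 - 194 = 49 K
Q = 113 * 1.84 * 49
= 207.92 * 49
= 10188.08 kW

10188.08 kW


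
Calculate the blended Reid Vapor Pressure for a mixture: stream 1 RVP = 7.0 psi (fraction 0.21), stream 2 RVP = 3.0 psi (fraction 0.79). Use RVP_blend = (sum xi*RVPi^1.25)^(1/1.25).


Chevron index: RVP_blend = (sum xi*RVPi^1.25)^(1/1.25)
RVP^1.25 terms: 0.21 * 7.0^1.25 + 0.79 * 3.0^1.25 = 5.51016
RVP_blend = 5.51016^(1/1.25) = 3.917

3.917 psi


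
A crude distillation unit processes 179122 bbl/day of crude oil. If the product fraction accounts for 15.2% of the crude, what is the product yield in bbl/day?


Crude throughput = 179122 bbl/day
Fraction yield = 15.2%
yield = throughput * fraction / 100
yield = 179122 * 15.2 / 100 = 27226.544

27226.544 bbl/day


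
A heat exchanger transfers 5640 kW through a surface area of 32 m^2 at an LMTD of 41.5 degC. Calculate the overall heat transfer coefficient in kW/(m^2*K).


From Q = U*A*LMTD, U = Q / (A * LMTD)
U = 5640 / (32 * 41.5) = 5640 / 1328 = 4.247

4.247 kW/(m^2*K)


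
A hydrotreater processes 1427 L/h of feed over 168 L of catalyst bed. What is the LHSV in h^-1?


LHSV = volumetric feed rate / catalyst volume
= 1427 L/h / 168 L
= 8.494 h^-1

8.494 h^-1


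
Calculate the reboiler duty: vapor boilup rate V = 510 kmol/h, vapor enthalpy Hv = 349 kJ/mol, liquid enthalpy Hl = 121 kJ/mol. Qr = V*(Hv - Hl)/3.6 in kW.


Qr = 510 * (349 - 121) / 3.6 = 510 * 228 / 3.6 = 32300

32300 kW


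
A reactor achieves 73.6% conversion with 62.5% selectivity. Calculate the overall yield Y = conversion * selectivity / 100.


Overall yield = conversion (%) * selectivity (%) / 100
Conversion = 73.6%, Selectivity = 62.5%
Y = 73.6 * 62.5 / 100
= 46 %

46 %


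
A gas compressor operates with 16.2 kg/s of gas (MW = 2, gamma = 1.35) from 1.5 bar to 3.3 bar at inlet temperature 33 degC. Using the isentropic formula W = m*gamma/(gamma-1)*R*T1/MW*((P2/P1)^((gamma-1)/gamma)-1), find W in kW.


Isentropic work: W = m*(gamma/(gamma-1))*(R*T1/MW)*((P2/P1)^((gamma-1)/gamma) - 1)
T1 = 33 + 273.15 = 306.15 K
Pressure ratio = 3.3 / 1.5 = 2.2
Exponent = (1.35 - 1)/1.35 = 0.259259
(P2/P1)^exp - 1 = 2.2^0.259259 - 1 = 0.226807
W = 16.2 * 1.35 / 0.35 * 8.314 * 306.15 / 2 * 0.226807 = 18040

18040 kW


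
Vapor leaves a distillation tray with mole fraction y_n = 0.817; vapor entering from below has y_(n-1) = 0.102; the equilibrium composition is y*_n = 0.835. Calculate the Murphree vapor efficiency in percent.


Murphree vapor efficiency: EMV = (y_n - y_(n-1)) / (y*_n - y_(n-1)) * 100
EMV = (0.817 - 0.102) / (0.835 - 0.102) * 100 = 0.715 / 0.733 * 100 = 97.54

97.54 %


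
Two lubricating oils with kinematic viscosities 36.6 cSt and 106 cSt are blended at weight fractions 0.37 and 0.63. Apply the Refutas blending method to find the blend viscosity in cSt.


Refutas method: VBN_i = 14.534*ln(ln(visc_i + 0.8)) + 10.975, blended linearly by mass fraction; since VBN is linear in VBI_i = ln(ln(visc_i + 0.8)) and the fractions sum to 1, blend VBI directly: visc = exp(exp(VBI_blend)) - 0.8
VBI_1 = ln(ln(36.6 + 0.8)) = 1.28694
VBI_2 = ln(ln(106 + 0.8)) = 1.54136
VBI_blend = 0.37 * 1.28694 + 0.63 * 1.54136 = 1.44722
visc_blend = exp(exp(1.44722)) - 0.8 = 69.40

69.40 cSt


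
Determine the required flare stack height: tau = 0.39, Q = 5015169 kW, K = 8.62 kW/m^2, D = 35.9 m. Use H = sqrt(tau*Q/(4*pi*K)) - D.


tau*Q/(4*pi*K) = 0.39 * 5015169 / (4 * pi * 8.62) = 18056.5
sqrt(18056.5) = 134.374
H = 134.374 - 35.9 = 98.47

98.47 m


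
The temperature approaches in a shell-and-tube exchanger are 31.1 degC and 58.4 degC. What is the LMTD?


LMTD = (dT1 - dT2) / ln(dT1/dT2)
= (31.1 - 58.4) / ln(31.1 / 58.4) = -27.3 / -0.630108 = 43.33

43.33 degC


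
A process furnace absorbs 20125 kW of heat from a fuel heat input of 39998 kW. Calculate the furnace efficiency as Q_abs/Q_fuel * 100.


Furnace efficiency = Q_absorbed / Q_fuel * 100
= 20125 / 39998 * 100 = 50.32

50.32 %


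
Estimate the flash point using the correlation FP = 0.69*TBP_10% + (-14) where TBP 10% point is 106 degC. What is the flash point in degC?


FP = 0.69 * 106 + (-14) = 59.14

59.14 degC


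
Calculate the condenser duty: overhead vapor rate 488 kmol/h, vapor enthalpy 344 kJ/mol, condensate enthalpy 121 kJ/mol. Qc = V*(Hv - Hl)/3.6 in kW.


Qc = 488 * (344 - 121) / 3.6 = 488 * 223 / 3.6 = 30230

30230 kW


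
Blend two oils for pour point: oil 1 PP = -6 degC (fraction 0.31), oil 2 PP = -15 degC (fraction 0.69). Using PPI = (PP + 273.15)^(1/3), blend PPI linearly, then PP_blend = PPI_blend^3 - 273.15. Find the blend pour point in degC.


PPI_1 = (-6 + 273.15)^(1/3) = 6.440482
PPI_2 = (-15 + 273.15)^(1/3) = 6.36733
PPI_blend = 0.31 * 6.440482 + 0.69 * 6.36733 = 6.390007
PP_blend = 6.390007^3 - 273.15 = 260.918 - 273.15 = -12.23

-12.23 degC


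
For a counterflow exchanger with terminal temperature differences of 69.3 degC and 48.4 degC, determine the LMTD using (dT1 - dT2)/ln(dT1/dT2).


LMTD = (dT1 - dT2) / ln(dT1/dT2)
= (69.3 - 48.4) / ln(69.3 / 48.4) = 20.9 / 0.358945 = 58.23

58.23 degC


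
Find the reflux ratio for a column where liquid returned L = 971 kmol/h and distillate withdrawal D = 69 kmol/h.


Reflux ratio definition: R = L / D (liquid returned / distillate withdrawn)
L = 971 kmol/h, D = 69 kmol/h
R = 971 / 69 = 14.07

14.07


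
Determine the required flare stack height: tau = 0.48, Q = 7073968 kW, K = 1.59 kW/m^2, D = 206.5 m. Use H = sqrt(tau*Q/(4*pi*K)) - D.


tau*Q/(4*pi*K) = 0.48 * 7073968 / (4 * pi * 1.59) = 169941
sqrt(169941) = 412.239
H = 412.239 - 206.5 = 205.7

205.7 m


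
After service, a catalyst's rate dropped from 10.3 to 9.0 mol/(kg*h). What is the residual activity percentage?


Activity (%) = (rate_used / rate_fresh) * 100
rate_used = 9.0, rate_fresh = 10.3
= (9.0 / 10.3) * 100
= 0.8738 * 100 = 87.38

87.38 %


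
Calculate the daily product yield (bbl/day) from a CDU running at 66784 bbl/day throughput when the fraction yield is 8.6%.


Crude throughput = 66784 bbl/day
Fraction yield = 8.6%
yield = throughput * fraction / 100
yield = 66784 * 8.6 / 100 = 5743.424

5743.424 bbl/day


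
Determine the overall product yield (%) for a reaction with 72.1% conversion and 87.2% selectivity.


Overall yield = conversion (%) * selectivity (%) / 100
Conversion = 72.1%, Selectivity = 87.2%
Y = 72.1 * 87.2 / 100
= 62.8712 %

62.8712 %


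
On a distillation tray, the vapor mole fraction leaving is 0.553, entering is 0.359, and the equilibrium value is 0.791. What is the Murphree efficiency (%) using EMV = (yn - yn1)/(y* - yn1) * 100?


Murphree vapor efficiency: EMV = (y_n - y_(n-1)) / (y*_n - y_(n-1)) * 100
EMV = (0.553 - 0.359) / (0.791 - 0.359) * 100 = 0.194 / 0.432 * 100 = 44.91

44.91 %


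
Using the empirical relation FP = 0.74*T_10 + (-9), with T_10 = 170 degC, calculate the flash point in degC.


FP = 0.74 * 170 + (-9) = 116.8

116.8 degC


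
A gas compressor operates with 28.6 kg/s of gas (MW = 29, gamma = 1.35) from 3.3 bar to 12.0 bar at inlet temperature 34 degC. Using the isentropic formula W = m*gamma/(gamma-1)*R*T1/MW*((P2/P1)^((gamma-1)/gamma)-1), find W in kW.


Isentropic work: W = m*(gamma/(gamma-1))*(R*T1/MW)*((P2/P1)^((gamma-1)/gamma) - 1)
T1 = 34 + 273.15 = 307.15 K
Pressure ratio = 12.0 / 3.3 = 3.63636
Exponent = (1.35 - 1)/1.35 = 0.259259
(P2/P1)^exp - 1 = 3.63636^0.259259 - 1 = 0.39752
W = 28.6 * 1.35 / 0.35 * 8.314 * 307.15 / 29 * 0.39752 = 3861

3861 kW


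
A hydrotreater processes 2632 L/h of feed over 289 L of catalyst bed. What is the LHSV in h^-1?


LHSV = volumetric feed rate / catalyst volume
= 2632 L/h / 289 L
= 9.107 h^-1

9.107 h^-1


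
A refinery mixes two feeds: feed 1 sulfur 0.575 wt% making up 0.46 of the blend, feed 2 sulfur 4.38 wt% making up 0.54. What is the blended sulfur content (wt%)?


Linear sulfur blending: S_blend = x1*S1 + x2*S2
Contribution 1: 0.46 * 0.575 = 0.2645 wt%
Contribution 2: 0.54 * 4.38 = 2.3652 wt%
S_blend = 0.2645 + 2.3652 = 2.6297

2.6297 wt%


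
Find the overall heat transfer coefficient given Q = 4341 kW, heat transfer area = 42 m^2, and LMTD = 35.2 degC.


From Q = U*A*LMTD, U = Q / (A * LMTD)
U = 4341 / (42 * 35.2) = 4341 / 1478.4 = 2.936

2.936 kW/(m^2*K)


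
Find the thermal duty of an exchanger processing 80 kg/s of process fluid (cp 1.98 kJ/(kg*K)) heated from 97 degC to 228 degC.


Q = m_dot * cp * delta_T
delta_T = 228 - 97 = 131 K
Q = 80 * 1.98 * 131
= 158.4 * 131
= 20750.4 kW

20750.4 kW


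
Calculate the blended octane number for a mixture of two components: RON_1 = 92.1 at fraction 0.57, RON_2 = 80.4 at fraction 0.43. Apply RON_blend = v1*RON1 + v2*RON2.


Linear blending: RON_blend = sum(vi * RONi)
Contribution 1: 0.57 * 92.1 = 52.497
Contribution 2: 0.43 * 80.4 = 34.572
RON_blend = 52.497 + 34.572 = 87.069

87.069


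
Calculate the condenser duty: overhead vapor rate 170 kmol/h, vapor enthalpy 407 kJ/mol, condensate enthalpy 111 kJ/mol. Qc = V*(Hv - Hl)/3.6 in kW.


Qc = 170 * (407 - 111) / 3.6 = 170 * 296 / 3.6 = 13980

13980 kW


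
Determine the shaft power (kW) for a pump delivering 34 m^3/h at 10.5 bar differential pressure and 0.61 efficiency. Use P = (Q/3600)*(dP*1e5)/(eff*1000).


Q = 34 / 3600 = 0.00944444 m^3/s
P = 0.00944444 * (10.5 * 1e5) / 0.61 / 1000 = 16.26

16.26 kW


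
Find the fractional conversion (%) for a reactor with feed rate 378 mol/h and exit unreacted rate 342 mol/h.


X = (F_in - F_out) / F_in * 100
Moles reacted = 378 - 342 = 36
X = 36 / 378 * 100
= 0.09524 * 100
= 9.524 %

9.524 %


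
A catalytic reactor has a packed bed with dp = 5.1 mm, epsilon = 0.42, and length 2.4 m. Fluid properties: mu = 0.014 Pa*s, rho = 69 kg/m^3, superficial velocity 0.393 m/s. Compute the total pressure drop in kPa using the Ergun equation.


dp = 5.1 mm = 0.0051 m
Viscous term = 150*0.014*0.393*(1-0.42)^2 / (0.0051^2*0.42^3) = 144072
Inertial term = 1.75*69*0.393^2*(1-0.42) / (0.0051*0.42^3) = 28627.4
dP/L = 144072 + 28627.4 = 172699 Pa/m
dP = 172699 * 2.4 / 1000 = 414.5 kPa

414.5 kPa


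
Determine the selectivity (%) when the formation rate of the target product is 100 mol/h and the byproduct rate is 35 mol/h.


Selectivity = desired / (desired + undesired) * 100
Total products = 100 + 35 = 135 mol/h
S = 100 / 135 * 100
= 0.7407 * 100
= 74.07 %

74.07 %


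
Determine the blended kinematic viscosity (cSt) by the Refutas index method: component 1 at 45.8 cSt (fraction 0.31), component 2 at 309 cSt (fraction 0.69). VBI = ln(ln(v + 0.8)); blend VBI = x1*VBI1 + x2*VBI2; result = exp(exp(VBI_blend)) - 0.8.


Refutas method: VBN_i = 14.534*ln(ln(visc_i + 0.8)) + 10.975, blended linearly by mass fraction; since VBN is linear in VBI_i = ln(ln(visc_i + 0.8)) and the fractions sum to 1, blend VBI directly: visc = exp(exp(VBI_blend)) - 0.8
VBI_1 = ln(ln(45.8 + 0.8)) = 1.34589
VBI_2 = ln(ln(309 + 0.8)) = 1.74675
VBI_blend = 0.31 * 1.34589 + 0.69 * 1.74675 = 1.62248
visc_blend = exp(exp(1.62248)) - 0.8 = 157.7

157.7 cSt


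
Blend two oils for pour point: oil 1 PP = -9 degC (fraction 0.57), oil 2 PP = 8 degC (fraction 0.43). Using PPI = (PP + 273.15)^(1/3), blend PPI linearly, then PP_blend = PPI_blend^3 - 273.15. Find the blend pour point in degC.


PPI_1 = (-9 + 273.15)^(1/3) = 6.416283
PPI_2 = (8 + 273.15)^(1/3) = 6.551077
PPI_blend = 0.57 * 6.416283 + 0.43 * 6.551077 = 6.474244
PP_blend = 6.474244^3 - 273.15 = 271.3733 - 273.15 = -1.78

-1.78 degC


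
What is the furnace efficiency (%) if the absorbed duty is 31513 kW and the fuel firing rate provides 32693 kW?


Furnace efficiency = Q_absorbed / Q_fuel * 100
= 31513 / 32693 * 100 = 96.39

96.39 %


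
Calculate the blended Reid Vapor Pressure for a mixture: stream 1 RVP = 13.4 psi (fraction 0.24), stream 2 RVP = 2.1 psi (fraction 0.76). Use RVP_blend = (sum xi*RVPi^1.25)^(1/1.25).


Chevron index: RVP_blend = (sum xi*RVPi^1.25)^(1/1.25)
RVP^1.25 terms: 0.24 * 13.4^1.25 + 0.76 * 2.1^1.25 = 8.07434
RVP_blend = 8.07434^(1/1.25) = 5.317

5.317 psi


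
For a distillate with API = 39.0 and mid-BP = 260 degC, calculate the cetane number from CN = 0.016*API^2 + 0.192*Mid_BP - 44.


CN = 0.016 * 39.0^2 + 0.192 * 260 - 44
CN = 24.336 + 49.92 - 44 = 30.256

30.256


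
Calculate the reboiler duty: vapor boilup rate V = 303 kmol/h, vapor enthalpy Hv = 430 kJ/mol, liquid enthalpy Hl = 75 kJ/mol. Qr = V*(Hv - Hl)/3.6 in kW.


Qr = 303 * (430 - 75) / 3.6 = 303 * 355 / 3.6 = 29880

29880 kW


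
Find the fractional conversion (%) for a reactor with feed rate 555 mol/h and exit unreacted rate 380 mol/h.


X = (F_in - F_out) / F_in * 100
Moles reacted = 555 - 380 = 175
X = 175 / 555 * 100
= 0.3153 * 100
= 31.53 %

31.53 %


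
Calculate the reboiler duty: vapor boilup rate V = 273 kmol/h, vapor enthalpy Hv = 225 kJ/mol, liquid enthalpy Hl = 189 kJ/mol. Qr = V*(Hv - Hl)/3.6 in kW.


Qr = 273 * (225 - 189) / 3.6 = 273 * 36 / 3.6 = 2730

2730 kW


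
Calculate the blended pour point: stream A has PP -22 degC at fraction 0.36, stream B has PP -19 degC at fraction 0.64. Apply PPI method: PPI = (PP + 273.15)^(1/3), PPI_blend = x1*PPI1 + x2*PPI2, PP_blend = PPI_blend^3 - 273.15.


PPI_1 = (-22 + 273.15)^(1/3) = 6.30925
PPI_2 = (-19 + 273.15)^(1/3) = 6.334272
PPI_blend = 0.36 * 6.30925 + 0.64 * 6.334272 = 6.325264
PP_blend = 6.325264^3 - 273.15 = 253.0673 - 273.15 = -20.08

-20.08 degC
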